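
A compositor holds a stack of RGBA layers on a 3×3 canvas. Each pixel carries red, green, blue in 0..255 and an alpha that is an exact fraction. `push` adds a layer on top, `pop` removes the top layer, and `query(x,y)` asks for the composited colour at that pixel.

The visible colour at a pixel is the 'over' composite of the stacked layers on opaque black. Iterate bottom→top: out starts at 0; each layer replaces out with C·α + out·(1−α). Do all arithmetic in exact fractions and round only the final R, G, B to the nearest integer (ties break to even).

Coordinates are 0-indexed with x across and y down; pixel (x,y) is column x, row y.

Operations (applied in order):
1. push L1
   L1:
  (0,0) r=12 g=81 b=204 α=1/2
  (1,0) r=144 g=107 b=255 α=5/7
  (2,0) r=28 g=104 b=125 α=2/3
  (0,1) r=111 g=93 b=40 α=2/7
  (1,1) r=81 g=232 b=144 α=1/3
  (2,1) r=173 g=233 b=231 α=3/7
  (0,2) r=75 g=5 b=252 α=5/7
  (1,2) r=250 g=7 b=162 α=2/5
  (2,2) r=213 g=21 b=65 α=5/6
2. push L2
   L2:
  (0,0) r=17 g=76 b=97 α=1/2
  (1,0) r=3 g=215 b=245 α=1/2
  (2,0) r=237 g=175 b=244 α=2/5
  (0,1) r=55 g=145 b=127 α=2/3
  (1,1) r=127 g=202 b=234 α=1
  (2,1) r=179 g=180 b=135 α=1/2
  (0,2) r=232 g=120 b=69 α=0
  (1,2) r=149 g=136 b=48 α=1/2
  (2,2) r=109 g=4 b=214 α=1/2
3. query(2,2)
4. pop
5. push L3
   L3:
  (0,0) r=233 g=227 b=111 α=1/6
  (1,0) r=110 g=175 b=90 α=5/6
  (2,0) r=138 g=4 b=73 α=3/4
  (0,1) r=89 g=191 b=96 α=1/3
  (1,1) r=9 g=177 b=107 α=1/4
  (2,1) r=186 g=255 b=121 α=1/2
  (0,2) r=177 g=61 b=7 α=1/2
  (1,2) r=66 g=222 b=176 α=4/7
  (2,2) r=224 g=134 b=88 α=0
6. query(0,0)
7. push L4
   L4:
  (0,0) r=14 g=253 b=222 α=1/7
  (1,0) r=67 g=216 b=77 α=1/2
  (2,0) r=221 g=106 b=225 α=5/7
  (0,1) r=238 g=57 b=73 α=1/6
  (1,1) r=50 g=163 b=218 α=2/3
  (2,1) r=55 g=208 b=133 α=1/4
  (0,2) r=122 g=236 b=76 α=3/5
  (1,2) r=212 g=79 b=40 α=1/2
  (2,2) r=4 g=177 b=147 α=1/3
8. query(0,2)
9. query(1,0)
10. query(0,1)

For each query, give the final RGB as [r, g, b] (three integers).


query (2,2) [L1,L2] — begin 0,0,0
after L1 α=5/6: [355/2, 35/2, 325/6]
after L2 α=1/2: [573/4, 43/4, 1609/12]
rounded: [143, 11, 134]

at x=0,y=0 over L1,L3:
+L1 (α=1/2) → [6, 81/2, 102]
+L3 (α=1/6) → [263/6, 859/12, 207/2]
= [44, 72, 104]

(0,2) stack=L1,L3,L4; from [0,0,0]:
L1 α=5/7: [375/7, 25/7, 180]
L3 α=1/2: [807/7, 226/7, 187/2]
L4 α=3/5: [4176/35, 5408/35, 83]
rounded: [119, 155, 83]

at x=1,y=0 over L1,L3,L4:
+L1 (α=5/7) → [720/7, 535/7, 1275/7]
+L3 (α=5/6) → [2285/21, 1110/7, 1475/14]
+L4 (α=1/2) → [1846/21, 1311/7, 2553/28]
= [88, 187, 91]

(0,1) stack=L1,L3,L4; from [0,0,0]:
after L1 α=2/7: [222/7, 186/7, 80/7]
after L3 α=1/3: [1067/21, 1709/21, 832/21]
after L4 α=1/6: [10333/126, 4871/63, 5693/126]
→ [82, 77, 45]


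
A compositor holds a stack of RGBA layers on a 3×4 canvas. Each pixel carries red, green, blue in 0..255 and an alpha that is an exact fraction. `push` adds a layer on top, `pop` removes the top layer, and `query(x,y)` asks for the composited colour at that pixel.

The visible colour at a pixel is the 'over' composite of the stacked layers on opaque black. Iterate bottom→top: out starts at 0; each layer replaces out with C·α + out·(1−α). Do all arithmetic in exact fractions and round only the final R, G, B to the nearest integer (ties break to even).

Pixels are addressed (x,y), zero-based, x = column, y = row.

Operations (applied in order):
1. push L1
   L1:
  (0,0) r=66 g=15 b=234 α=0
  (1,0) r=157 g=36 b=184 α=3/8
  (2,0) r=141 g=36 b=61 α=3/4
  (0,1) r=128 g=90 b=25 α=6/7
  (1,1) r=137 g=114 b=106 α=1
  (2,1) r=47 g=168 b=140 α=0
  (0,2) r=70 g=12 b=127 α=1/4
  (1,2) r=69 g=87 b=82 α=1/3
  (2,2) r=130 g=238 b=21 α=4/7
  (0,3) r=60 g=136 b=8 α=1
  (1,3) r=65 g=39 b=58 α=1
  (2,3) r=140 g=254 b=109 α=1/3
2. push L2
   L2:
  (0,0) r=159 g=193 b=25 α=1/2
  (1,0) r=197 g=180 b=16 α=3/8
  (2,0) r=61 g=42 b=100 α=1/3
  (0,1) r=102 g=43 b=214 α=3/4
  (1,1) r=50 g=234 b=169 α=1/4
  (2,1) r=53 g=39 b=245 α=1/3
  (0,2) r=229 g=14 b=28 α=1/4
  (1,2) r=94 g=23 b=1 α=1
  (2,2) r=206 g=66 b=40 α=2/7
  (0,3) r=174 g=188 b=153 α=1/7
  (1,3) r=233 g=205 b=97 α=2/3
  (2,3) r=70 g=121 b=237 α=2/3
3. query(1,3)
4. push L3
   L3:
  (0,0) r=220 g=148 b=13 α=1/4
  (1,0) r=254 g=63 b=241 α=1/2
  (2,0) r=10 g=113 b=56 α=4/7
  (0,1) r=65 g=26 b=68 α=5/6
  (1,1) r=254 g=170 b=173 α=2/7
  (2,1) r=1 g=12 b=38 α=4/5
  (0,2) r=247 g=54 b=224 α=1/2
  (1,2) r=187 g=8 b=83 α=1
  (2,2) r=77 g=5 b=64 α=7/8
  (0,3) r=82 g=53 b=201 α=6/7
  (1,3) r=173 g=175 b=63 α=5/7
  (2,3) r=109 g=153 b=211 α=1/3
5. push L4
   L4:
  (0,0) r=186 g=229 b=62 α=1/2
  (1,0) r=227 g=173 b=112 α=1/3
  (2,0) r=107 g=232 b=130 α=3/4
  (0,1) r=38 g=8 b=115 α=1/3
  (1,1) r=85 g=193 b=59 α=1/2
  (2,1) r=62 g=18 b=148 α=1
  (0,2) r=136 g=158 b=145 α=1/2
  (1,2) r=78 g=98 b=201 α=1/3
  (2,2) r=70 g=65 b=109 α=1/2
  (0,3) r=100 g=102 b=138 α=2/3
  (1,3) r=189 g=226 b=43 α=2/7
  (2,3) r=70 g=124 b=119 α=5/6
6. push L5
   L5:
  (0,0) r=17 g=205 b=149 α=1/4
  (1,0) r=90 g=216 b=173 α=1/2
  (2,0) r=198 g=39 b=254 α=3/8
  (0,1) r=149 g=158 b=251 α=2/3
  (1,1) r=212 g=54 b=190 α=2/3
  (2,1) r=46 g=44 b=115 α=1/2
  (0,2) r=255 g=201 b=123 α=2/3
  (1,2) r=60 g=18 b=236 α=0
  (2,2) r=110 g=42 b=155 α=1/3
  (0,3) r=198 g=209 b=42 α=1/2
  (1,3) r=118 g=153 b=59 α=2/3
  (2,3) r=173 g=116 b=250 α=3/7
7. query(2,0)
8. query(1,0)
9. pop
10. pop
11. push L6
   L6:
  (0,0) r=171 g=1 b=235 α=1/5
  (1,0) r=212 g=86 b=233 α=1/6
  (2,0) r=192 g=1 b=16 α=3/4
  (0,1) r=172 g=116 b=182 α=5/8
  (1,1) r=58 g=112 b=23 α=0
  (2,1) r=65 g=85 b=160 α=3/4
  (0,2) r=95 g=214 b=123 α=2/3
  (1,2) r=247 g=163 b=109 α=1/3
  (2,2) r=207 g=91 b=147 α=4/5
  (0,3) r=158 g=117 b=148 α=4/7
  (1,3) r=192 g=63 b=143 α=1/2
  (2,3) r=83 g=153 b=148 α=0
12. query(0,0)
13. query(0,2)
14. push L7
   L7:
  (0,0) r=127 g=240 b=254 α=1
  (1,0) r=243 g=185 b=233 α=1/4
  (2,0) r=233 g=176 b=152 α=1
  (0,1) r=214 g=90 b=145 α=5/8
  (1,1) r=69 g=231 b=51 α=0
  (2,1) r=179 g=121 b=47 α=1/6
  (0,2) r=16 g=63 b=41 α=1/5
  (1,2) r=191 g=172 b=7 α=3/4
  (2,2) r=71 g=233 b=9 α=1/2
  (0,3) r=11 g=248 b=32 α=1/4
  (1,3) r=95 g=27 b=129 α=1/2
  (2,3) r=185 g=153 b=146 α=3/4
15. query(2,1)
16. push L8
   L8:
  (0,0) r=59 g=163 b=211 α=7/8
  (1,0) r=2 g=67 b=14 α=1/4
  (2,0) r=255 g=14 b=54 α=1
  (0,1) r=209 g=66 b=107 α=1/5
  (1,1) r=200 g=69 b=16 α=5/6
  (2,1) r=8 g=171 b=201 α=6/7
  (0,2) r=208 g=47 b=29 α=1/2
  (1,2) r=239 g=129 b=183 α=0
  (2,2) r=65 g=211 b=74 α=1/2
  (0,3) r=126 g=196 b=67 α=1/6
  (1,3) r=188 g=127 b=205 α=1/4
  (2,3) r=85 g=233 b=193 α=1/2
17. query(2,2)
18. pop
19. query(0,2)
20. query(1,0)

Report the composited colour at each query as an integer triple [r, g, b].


at x=1,y=3 over L1,L2:
+L1 (α=1) → [65, 39, 58]
+L2 (α=2/3) → [177, 449/3, 84]
= [177, 150, 84]

query (2,0) [L1,L2,L3,L4,L5] — begin 0,0,0
L1 α=3/4: [423/4, 27, 183/4]
L2 α=1/3: [545/6, 32, 383/6]
L3 α=4/7: [625/14, 548/7, 831/14]
L4 α=3/4: [5119/56, 1355/7, 6291/56]
L5 α=3/8: [58859/448, 3797/28, 74127/448]
rounded: [131, 136, 165]

query (1,0) [L1,L2,L3,L4,L5] — begin 0,0,0
L1 α=3/8: [471/8, 27/2, 69]
L2 α=3/8: [7083/64, 1215/16, 393/8]
L3 α=1/2: [23339/128, 2223/32, 2321/16]
L4 α=1/3: [37867/192, 4991/48, 3217/24]
L5 α=1/2: [55147/384, 15359/96, 7369/48]
= [144, 160, 154]

(0,0) stack=L1,L2,L3,L6; from [0,0,0]:
after L1 α=0: [0, 0, 0]
after L2 α=1/2: [159/2, 193/2, 25/2]
after L3 α=1/4: [917/8, 875/8, 101/8]
after L6 α=1/5: [1259/10, 877/10, 571/10]
rounded: [126, 88, 57]

at x=0,y=2 over L1,L2,L3,L6:
L1 α=1/4: [35/2, 3, 127/4]
L2 α=1/4: [563/8, 23/4, 493/16]
L3 α=1/2: [2539/16, 239/8, 4077/32]
L6 α=2/3: [5579/48, 1221/8, 3983/32]
= [116, 153, 124]

at x=2,y=1 over L1,L2,L3,L6,L7:
after L1 α=0: [0, 0, 0]
after L2 α=1/3: [53/3, 13, 245/3]
after L3 α=4/5: [13/3, 61/5, 701/15]
after L6 α=3/4: [299/6, 334/5, 7901/60]
after L7 α=1/6: [2569/36, 455/6, 8465/72]
rounded: [71, 76, 118]

(2,2) stack=L1,L2,L3,L6,L7,L8; from [0,0,0]:
after L1 α=4/7: [520/7, 136, 12]
after L2 α=2/7: [5484/49, 116, 20]
after L3 α=7/8: [31895/392, 151/8, 117/2]
after L6 α=4/5: [356471/1960, 3063/40, 1293/10]
after L7 α=1/2: [495631/3920, 12383/80, 1383/20]
after L8 α=1/2: [750431/7840, 29263/160, 2863/40]
= [96, 183, 72]

query (0,2) [L1,L2,L3,L6,L7] — begin 0,0,0
L1 α=1/4: [35/2, 3, 127/4]
L2 α=1/4: [563/8, 23/4, 493/16]
L3 α=1/2: [2539/16, 239/8, 4077/32]
L6 α=2/3: [5579/48, 1221/8, 3983/32]
L7 α=1/5: [5771/60, 1347/10, 4311/40]
= [96, 135, 108]

at x=1,y=0 over L1,L2,L3,L6,L7:
L1 α=3/8: [471/8, 27/2, 69]
L2 α=3/8: [7083/64, 1215/16, 393/8]
L3 α=1/2: [23339/128, 2223/32, 2321/16]
L6 α=1/6: [143831/768, 13867/192, 5111/32]
L7 α=1/4: [206039/1024, 25707/256, 22789/128]
= [201, 100, 178]


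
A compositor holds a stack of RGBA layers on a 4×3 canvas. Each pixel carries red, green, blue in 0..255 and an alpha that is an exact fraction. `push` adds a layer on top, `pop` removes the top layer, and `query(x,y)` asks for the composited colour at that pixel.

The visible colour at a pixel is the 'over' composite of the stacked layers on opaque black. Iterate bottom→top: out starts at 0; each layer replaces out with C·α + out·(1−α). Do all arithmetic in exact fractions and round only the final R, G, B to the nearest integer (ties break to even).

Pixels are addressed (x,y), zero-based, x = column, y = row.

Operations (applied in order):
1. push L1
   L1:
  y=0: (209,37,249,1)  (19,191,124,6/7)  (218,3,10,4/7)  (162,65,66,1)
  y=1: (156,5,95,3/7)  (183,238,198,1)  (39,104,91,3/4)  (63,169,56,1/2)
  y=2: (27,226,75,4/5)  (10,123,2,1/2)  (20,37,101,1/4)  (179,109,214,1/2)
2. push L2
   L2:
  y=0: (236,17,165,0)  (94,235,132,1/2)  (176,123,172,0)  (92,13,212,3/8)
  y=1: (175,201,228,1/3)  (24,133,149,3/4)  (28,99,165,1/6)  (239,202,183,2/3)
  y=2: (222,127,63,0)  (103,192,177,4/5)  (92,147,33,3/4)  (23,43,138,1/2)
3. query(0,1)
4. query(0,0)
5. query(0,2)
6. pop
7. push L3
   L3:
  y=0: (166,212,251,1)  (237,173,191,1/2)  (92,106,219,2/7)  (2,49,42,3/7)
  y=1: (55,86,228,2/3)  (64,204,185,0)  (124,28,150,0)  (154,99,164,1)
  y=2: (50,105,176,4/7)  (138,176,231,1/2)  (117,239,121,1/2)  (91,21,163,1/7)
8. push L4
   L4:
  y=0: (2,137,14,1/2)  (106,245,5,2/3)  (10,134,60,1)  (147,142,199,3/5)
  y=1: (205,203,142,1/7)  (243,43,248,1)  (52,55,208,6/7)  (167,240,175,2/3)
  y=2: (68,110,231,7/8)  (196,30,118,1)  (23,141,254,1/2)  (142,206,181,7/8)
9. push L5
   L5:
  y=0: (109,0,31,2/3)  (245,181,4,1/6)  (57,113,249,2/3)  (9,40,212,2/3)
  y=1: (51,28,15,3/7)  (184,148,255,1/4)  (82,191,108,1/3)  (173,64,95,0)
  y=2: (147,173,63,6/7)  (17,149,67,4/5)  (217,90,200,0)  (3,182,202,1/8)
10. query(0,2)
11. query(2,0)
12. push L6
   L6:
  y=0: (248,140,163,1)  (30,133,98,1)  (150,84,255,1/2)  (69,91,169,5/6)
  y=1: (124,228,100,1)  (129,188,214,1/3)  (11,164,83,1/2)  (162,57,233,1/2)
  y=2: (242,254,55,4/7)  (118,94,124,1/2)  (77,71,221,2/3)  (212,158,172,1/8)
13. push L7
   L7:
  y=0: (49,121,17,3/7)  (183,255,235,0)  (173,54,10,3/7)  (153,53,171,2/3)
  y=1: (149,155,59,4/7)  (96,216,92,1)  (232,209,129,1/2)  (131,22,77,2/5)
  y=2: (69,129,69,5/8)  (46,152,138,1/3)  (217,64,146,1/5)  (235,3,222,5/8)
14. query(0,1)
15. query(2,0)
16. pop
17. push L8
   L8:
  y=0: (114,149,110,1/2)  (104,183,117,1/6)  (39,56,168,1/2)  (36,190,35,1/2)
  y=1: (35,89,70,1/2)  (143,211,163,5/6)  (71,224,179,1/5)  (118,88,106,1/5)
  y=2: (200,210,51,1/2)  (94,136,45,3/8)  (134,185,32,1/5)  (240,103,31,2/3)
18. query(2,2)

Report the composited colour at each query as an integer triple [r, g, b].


query (0,1) [L1,L2] — begin 0,0,0
after L1 α=3/7: [468/7, 15/7, 285/7]
after L2 α=1/3: [2161/21, 479/7, 722/7]
→ [103, 68, 103]

query (0,0) [L1,L2] — begin 0,0,0
after L1 α=1: [209, 37, 249]
after L2 α=0: [209, 37, 249]
→ [209, 37, 249]

at x=0,y=2 over L1,L2:
after L1 α=4/5: [108/5, 904/5, 60]
after L2 α=0: [108/5, 904/5, 60]
→ [22, 181, 60]

(0,2) stack=L1,L3,L4,L5; from [0,0,0]:
+L1 (α=4/5) → [108/5, 904/5, 60]
+L3 (α=4/7) → [1324/35, 4812/35, 884/7]
+L4 (α=7/8) → [2248/35, 15881/140, 12203/56]
+L5 (α=6/7) → [33118/245, 161201/980, 33371/392]
= [135, 164, 85]

(2,0) stack=L1,L3,L4,L5; from [0,0,0]:
after L1 α=4/7: [872/7, 12/7, 40/7]
after L3 α=2/7: [5648/49, 1544/49, 3266/49]
after L4 α=1: [10, 134, 60]
after L5 α=2/3: [124/3, 120, 186]
rounded: [41, 120, 186]

at x=0,y=1 over L1,L3,L4,L5,L6,L7:
after L1 α=3/7: [468/7, 15/7, 285/7]
after L3 α=2/3: [1238/21, 1219/21, 1159/7]
after L4 α=1/7: [3911/49, 3859/49, 7948/49]
after L5 α=3/7: [23141/343, 19552/343, 33997/343]
after L6 α=1: [124, 228, 100]
after L7 α=4/7: [968/7, 1304/7, 536/7]
→ [138, 186, 77]

(2,0) stack=L1,L3,L4,L5,L6,L7; from [0,0,0]:
L1 α=4/7: [872/7, 12/7, 40/7]
L3 α=2/7: [5648/49, 1544/49, 3266/49]
L4 α=1: [10, 134, 60]
L5 α=2/3: [124/3, 120, 186]
L6 α=1/2: [287/3, 102, 441/2]
L7 α=3/7: [2705/21, 570/7, 912/7]
rounded: [129, 81, 130]

at x=2,y=2 over L1,L3,L4,L5,L6,L8:
L1 α=1/4: [5, 37/4, 101/4]
L3 α=1/2: [61, 993/8, 585/8]
L4 α=1/2: [42, 2121/16, 2617/16]
L5 α=0: [42, 2121/16, 2617/16]
L6 α=2/3: [196/3, 4393/48, 9689/48]
L8 α=1/5: [1186/15, 6613/60, 10073/60]
→ [79, 110, 168]


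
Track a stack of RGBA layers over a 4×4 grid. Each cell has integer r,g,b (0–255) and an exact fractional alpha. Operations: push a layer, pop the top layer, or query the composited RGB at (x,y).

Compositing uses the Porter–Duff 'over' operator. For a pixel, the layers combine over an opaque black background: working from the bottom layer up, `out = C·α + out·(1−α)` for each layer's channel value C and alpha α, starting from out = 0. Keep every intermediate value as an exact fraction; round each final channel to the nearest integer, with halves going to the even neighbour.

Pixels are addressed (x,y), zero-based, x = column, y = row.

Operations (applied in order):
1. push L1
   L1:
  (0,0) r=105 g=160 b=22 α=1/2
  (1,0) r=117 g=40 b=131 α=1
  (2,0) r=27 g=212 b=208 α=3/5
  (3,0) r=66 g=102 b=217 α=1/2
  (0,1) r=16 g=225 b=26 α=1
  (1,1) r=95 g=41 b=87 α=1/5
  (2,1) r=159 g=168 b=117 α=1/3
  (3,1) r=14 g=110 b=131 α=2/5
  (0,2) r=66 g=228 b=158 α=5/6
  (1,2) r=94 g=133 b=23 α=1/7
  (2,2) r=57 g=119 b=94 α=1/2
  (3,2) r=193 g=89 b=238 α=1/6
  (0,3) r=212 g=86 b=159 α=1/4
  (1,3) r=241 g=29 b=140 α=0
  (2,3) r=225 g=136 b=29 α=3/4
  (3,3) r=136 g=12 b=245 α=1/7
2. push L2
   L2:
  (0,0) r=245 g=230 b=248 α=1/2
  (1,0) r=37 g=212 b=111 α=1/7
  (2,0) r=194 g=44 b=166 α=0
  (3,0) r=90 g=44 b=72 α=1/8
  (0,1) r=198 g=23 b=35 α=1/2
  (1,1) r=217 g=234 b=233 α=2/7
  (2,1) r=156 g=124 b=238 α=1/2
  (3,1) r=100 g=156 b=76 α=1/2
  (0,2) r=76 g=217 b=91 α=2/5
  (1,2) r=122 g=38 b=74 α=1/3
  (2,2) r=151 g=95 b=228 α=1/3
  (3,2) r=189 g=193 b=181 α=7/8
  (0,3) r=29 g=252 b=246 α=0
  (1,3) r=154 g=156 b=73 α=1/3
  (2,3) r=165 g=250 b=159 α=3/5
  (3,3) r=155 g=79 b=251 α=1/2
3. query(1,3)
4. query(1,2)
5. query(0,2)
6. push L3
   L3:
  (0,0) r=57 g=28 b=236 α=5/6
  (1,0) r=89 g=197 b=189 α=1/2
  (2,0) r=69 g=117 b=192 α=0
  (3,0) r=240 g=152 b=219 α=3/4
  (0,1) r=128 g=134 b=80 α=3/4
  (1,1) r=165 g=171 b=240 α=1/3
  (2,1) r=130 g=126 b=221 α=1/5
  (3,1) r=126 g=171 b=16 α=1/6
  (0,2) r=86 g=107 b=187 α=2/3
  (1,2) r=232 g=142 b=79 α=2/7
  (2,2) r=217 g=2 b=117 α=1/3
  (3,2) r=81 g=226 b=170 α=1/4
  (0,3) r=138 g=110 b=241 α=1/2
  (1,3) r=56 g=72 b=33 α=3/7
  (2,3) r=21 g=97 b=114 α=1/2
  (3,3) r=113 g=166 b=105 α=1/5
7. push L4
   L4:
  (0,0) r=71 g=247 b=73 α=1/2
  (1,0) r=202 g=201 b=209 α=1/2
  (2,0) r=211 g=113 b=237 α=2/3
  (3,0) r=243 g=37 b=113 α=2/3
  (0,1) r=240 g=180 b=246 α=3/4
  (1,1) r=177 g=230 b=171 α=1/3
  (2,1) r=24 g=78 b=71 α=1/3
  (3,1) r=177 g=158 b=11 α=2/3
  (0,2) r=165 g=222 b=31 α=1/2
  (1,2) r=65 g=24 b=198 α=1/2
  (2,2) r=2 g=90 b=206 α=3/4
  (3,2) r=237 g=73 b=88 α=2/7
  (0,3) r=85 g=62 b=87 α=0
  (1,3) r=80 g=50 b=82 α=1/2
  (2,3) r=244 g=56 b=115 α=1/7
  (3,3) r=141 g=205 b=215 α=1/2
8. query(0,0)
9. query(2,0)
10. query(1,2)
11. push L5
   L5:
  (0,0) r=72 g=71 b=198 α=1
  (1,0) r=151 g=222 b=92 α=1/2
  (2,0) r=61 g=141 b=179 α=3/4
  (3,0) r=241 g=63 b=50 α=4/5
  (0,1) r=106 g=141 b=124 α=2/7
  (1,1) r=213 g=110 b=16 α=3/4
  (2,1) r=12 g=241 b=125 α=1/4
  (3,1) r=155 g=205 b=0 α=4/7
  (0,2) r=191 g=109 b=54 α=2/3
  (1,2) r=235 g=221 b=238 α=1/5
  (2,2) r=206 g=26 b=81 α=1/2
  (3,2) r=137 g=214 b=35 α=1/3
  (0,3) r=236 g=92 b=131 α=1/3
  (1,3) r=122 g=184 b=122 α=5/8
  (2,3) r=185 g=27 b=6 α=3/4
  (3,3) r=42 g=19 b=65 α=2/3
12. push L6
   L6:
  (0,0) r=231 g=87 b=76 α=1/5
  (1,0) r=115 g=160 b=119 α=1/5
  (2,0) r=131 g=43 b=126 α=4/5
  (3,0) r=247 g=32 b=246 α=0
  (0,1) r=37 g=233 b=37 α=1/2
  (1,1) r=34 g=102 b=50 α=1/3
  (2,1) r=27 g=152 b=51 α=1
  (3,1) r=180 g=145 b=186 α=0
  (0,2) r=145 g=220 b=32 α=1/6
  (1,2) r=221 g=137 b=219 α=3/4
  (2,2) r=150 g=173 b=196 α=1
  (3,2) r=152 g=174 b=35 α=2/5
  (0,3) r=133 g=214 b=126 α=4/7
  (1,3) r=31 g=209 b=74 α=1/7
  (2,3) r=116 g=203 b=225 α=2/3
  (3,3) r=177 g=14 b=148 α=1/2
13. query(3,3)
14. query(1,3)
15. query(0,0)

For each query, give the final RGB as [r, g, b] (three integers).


at x=1,y=3 over L1,L2:
L1 α=0: [0, 0, 0]
L2 α=1/3: [154/3, 52, 73/3]
= [51, 52, 24]

query (1,2) [L1,L2] — begin 0,0,0
after L1 α=1/7: [94/7, 19, 23/7]
after L2 α=1/3: [1042/21, 76/3, 188/7]
rounded: [50, 25, 27]

query (0,2) [L1,L2] — begin 0,0,0
L1 α=5/6: [55, 190, 395/3]
L2 α=2/5: [317/5, 1004/5, 577/5]
rounded: [63, 201, 115]

at x=0,y=0 over L1,L2,L3,L4:
after L1 α=1/2: [105/2, 80, 11]
after L2 α=1/2: [595/4, 155, 259/2]
after L3 α=5/6: [1735/24, 295/6, 873/4]
after L4 α=1/2: [3439/48, 1777/12, 1165/8]
= [72, 148, 146]

query (2,0) [L1,L2,L3,L4] — begin 0,0,0
L1 α=3/5: [81/5, 636/5, 624/5]
L2 α=0: [81/5, 636/5, 624/5]
L3 α=0: [81/5, 636/5, 624/5]
L4 α=2/3: [2191/15, 1766/15, 998/5]
→ [146, 118, 200]

(1,2) stack=L1,L2,L3,L4; from [0,0,0]:
L1 α=1/7: [94/7, 19, 23/7]
L2 α=1/3: [1042/21, 76/3, 188/7]
L3 α=2/7: [14954/147, 176/3, 2046/49]
L4 α=1/2: [24509/294, 124/3, 5874/49]
→ [83, 41, 120]

query (3,3) [L1,L2,L3,L4,L5,L6] — begin 0,0,0
+L1 (α=1/7) → [136/7, 12/7, 35]
+L2 (α=1/2) → [1221/14, 565/14, 143]
+L3 (α=1/5) → [3233/35, 2292/35, 677/5]
+L4 (α=1/2) → [4084/35, 9467/70, 876/5]
+L5 (α=2/3) → [7024/105, 12127/210, 1526/15]
+L6 (α=1/2) → [25609/210, 15067/420, 1873/15]
= [122, 36, 125]

at x=1,y=3 over L1,L2,L3,L4,L5,L6:
after L1 α=0: [0, 0, 0]
after L2 α=1/3: [154/3, 52, 73/3]
after L3 α=3/7: [160/3, 424/7, 589/21]
after L4 α=1/2: [200/3, 387/7, 2311/42]
after L5 α=5/8: [405/4, 7601/56, 10851/112]
after L6 α=1/7: [1277/14, 28655/196, 36697/392]
= [91, 146, 94]

at x=0,y=0 over L1,L2,L3,L4,L5,L6:
+L1 (α=1/2) → [105/2, 80, 11]
+L2 (α=1/2) → [595/4, 155, 259/2]
+L3 (α=5/6) → [1735/24, 295/6, 873/4]
+L4 (α=1/2) → [3439/48, 1777/12, 1165/8]
+L5 (α=1) → [72, 71, 198]
+L6 (α=1/5) → [519/5, 371/5, 868/5]
rounded: [104, 74, 174]


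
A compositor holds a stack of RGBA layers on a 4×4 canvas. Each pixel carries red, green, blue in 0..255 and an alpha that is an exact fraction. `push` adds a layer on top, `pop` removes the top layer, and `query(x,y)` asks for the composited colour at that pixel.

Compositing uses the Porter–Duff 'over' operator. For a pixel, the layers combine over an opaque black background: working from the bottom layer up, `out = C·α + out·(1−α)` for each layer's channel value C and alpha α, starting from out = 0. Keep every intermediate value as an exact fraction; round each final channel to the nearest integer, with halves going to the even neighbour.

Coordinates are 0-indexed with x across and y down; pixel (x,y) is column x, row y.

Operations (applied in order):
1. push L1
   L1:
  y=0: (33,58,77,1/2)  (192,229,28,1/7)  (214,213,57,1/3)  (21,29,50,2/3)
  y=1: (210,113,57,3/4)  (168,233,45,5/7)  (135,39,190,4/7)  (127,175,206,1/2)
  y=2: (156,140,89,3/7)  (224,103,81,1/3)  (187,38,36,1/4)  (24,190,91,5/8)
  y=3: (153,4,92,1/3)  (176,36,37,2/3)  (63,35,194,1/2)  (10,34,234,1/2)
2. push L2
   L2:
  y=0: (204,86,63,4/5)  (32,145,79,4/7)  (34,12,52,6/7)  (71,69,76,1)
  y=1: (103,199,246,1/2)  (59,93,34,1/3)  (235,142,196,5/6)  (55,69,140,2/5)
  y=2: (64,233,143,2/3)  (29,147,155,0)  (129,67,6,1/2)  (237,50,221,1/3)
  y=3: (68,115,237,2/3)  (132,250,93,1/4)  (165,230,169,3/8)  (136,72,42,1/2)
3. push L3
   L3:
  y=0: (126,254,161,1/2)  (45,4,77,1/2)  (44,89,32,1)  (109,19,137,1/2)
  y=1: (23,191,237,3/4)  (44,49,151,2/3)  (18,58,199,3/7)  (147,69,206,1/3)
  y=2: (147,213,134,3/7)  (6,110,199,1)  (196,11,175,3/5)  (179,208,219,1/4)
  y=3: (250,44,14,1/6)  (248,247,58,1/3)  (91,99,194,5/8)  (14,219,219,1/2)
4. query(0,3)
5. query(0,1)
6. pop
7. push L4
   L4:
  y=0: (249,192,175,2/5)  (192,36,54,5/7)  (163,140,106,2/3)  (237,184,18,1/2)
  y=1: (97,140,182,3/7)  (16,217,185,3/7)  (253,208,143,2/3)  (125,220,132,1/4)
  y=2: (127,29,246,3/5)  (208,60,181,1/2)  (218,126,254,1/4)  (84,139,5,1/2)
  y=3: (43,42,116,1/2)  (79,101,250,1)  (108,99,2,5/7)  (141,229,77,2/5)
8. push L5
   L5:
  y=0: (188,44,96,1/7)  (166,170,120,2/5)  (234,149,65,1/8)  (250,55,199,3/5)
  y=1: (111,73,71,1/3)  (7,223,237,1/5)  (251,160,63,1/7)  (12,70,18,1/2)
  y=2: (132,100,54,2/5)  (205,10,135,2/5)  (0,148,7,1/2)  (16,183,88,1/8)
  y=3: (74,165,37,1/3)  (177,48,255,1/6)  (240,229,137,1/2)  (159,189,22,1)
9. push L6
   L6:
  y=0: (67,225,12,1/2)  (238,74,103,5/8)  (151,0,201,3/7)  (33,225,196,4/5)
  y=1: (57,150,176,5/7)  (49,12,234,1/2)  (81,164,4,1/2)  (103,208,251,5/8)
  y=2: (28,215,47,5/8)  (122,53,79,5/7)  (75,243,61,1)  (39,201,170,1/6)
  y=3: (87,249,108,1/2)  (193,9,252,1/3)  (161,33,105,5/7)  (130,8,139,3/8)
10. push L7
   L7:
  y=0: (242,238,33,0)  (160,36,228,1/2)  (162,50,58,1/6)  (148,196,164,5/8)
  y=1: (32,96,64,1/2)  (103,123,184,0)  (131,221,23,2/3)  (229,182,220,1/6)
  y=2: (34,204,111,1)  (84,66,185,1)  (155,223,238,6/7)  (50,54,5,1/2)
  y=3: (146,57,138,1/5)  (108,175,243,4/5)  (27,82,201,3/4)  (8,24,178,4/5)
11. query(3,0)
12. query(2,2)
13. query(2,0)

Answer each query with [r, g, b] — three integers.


query (0,3) [L1,L2,L3] — begin 0,0,0
+L1 (α=1/3) → [51, 4/3, 92/3]
+L2 (α=2/3) → [187/3, 694/9, 1514/9]
+L3 (α=1/6) → [1685/18, 1933/27, 3848/27]
rounded: [94, 72, 143]

at x=0,y=1 over L1,L2,L3:
after L1 α=3/4: [315/2, 339/4, 171/4]
after L2 α=1/2: [521/4, 1135/8, 1155/8]
after L3 α=3/4: [797/16, 5719/32, 6843/32]
= [50, 179, 214]

query (3,0) [L1,L2,L4,L5,L6,L7] — begin 0,0,0
L1 α=2/3: [14, 58/3, 100/3]
L2 α=1: [71, 69, 76]
L4 α=1/2: [154, 253/2, 47]
L5 α=3/5: [1058/5, 418/5, 691/5]
L6 α=4/5: [1718/25, 4918/25, 4611/25]
L7 α=5/8: [11827/100, 19627/100, 34333/200]
rounded: [118, 196, 172]

(2,2) stack=L1,L2,L4,L5,L6,L7; from [0,0,0]:
+L1 (α=1/4) → [187/4, 19/2, 9]
+L2 (α=1/2) → [703/8, 153/4, 15/2]
+L4 (α=1/4) → [3853/32, 963/16, 553/8]
+L5 (α=1/2) → [3853/64, 3331/32, 609/16]
+L6 (α=1) → [75, 243, 61]
+L7 (α=6/7) → [1005/7, 1581/7, 1489/7]
= [144, 226, 213]

at x=2,y=0 over L1,L2,L4,L5,L6,L7:
L1 α=1/3: [214/3, 71, 19]
L2 α=6/7: [118/3, 143/7, 331/7]
L4 α=2/3: [1096/9, 701/7, 605/7]
L5 α=1/8: [4889/36, 425/4, 335/4]
L6 α=3/7: [8966/63, 425/7, 134]
L7 α=1/6: [27518/189, 825/14, 364/3]
= [146, 59, 121]


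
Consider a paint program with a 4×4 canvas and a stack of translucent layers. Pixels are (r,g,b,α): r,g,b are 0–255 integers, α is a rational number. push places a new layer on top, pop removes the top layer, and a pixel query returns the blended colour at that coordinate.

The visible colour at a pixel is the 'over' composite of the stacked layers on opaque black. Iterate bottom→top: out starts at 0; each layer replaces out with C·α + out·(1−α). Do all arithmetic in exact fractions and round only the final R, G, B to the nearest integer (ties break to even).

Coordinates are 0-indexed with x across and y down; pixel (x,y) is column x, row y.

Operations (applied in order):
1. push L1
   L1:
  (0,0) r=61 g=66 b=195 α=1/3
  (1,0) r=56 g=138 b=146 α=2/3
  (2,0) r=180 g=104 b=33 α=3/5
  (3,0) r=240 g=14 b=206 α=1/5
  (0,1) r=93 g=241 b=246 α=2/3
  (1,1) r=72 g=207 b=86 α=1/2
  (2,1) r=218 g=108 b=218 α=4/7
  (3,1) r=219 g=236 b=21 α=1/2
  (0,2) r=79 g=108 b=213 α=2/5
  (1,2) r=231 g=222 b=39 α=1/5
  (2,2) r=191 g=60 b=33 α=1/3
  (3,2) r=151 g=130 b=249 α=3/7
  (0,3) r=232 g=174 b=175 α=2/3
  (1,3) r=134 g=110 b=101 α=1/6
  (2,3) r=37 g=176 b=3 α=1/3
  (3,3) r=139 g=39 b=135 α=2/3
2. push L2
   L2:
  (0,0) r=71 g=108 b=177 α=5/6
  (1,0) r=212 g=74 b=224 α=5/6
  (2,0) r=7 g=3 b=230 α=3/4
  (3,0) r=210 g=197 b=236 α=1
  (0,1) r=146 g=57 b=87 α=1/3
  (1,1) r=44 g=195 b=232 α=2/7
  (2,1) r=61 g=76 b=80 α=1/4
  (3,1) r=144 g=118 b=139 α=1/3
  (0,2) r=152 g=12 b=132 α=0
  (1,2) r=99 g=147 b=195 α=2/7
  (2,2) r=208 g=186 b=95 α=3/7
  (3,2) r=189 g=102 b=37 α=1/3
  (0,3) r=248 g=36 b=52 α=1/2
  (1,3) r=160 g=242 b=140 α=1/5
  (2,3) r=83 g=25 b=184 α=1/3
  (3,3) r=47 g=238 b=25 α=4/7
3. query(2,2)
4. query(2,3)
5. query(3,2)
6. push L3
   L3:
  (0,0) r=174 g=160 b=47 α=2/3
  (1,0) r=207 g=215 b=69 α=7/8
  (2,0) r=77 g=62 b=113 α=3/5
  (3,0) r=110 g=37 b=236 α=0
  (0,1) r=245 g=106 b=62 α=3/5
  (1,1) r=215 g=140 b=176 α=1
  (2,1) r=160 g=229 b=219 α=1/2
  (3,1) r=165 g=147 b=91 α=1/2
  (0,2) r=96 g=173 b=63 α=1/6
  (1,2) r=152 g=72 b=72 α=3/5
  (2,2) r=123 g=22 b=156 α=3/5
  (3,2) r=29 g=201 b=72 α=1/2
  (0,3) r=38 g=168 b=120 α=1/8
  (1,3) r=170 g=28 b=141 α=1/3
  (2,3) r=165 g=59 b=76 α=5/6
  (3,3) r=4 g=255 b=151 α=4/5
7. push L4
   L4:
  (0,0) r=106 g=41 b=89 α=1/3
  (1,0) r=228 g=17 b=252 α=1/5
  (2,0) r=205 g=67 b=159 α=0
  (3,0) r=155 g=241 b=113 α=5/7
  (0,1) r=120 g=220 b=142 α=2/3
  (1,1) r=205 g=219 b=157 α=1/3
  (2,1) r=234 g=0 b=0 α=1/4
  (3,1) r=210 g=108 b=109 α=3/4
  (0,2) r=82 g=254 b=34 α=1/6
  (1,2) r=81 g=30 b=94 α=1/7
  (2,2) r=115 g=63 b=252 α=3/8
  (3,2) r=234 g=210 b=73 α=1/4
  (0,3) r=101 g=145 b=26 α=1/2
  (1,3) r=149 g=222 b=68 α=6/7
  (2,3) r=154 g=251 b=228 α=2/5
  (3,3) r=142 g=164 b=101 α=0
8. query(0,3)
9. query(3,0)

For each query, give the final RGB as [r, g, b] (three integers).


query (2,2) [L1,L2] — begin 0,0,0
L1 α=1/3: [191/3, 20, 11]
L2 α=3/7: [2636/21, 638/7, 47]
→ [126, 91, 47]

at x=2,y=3 over L1,L2:
after L1 α=1/3: [37/3, 176/3, 1]
after L2 α=1/3: [323/9, 427/9, 62]
rounded: [36, 47, 62]

at x=3,y=2 over L1,L2:
+L1 (α=3/7) → [453/7, 390/7, 747/7]
+L2 (α=1/3) → [743/7, 498/7, 1753/21]
→ [106, 71, 83]

query (0,3) [L1,L2,L3,L4] — begin 0,0,0
after L1 α=2/3: [464/3, 116, 350/3]
after L2 α=1/2: [604/3, 76, 253/3]
after L3 α=1/8: [2171/12, 175/2, 2131/24]
after L4 α=1/2: [3383/24, 465/4, 2755/48]
rounded: [141, 116, 57]

query (3,0) [L1,L2,L3,L4] — begin 0,0,0
+L1 (α=1/5) → [48, 14/5, 206/5]
+L2 (α=1) → [210, 197, 236]
+L3 (α=0) → [210, 197, 236]
+L4 (α=5/7) → [1195/7, 1599/7, 1037/7]
→ [171, 228, 148]


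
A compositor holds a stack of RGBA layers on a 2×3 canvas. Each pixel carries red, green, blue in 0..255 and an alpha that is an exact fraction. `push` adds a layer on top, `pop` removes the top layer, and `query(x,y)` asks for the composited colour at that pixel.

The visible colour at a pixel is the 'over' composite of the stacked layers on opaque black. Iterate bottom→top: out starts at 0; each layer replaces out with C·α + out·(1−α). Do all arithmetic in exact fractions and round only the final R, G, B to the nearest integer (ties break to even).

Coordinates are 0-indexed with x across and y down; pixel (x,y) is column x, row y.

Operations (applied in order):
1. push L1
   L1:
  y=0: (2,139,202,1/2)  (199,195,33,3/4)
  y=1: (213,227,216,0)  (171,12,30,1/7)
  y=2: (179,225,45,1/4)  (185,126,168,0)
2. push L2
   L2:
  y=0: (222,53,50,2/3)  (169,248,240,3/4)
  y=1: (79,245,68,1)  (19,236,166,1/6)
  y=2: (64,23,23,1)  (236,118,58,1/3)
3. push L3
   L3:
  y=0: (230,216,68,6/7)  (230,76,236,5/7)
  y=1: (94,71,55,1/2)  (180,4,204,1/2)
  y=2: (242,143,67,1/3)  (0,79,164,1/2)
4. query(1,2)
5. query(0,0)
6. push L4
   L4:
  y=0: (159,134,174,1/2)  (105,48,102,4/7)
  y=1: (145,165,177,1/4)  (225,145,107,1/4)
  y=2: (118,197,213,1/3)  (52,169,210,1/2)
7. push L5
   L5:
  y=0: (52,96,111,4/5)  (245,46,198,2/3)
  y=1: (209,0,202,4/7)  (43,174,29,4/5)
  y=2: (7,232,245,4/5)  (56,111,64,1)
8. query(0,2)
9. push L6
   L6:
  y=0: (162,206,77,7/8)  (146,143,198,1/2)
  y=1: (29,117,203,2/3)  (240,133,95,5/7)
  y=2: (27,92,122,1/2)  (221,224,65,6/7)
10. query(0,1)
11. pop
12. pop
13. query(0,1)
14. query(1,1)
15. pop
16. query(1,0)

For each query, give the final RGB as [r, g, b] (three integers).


at x=1,y=2 over L1,L2,L3:
L1 α=0: [0, 0, 0]
L2 α=1/3: [236/3, 118/3, 58/3]
L3 α=1/2: [118/3, 355/6, 275/3]
= [39, 59, 92]

at x=0,y=0 over L1,L2,L3:
+L1 (α=1/2) → [1, 139/2, 101]
+L2 (α=2/3) → [445/3, 117/2, 67]
+L3 (α=6/7) → [655/3, 387/2, 475/7]
→ [218, 194, 68]

query (0,2) [L1,L2,L3,L4,L5] — begin 0,0,0
+L1 (α=1/4) → [179/4, 225/4, 45/4]
+L2 (α=1) → [64, 23, 23]
+L3 (α=1/3) → [370/3, 63, 113/3]
+L4 (α=1/3) → [1094/9, 323/3, 865/9]
+L5 (α=4/5) → [1346/45, 3107/15, 1937/9]
→ [30, 207, 215]

query (0,1) [L1,L2,L3,L4,L5,L6] — begin 0,0,0
L1 α=0: [0, 0, 0]
L2 α=1: [79, 245, 68]
L3 α=1/2: [173/2, 158, 123/2]
L4 α=1/4: [809/8, 639/4, 723/8]
L5 α=4/7: [9115/56, 1917/28, 8633/56]
L6 α=2/3: [4121/56, 2823/28, 31369/168]
rounded: [74, 101, 187]

at x=0,y=1 over L1,L2,L3,L4:
+L1 (α=0) → [0, 0, 0]
+L2 (α=1) → [79, 245, 68]
+L3 (α=1/2) → [173/2, 158, 123/2]
+L4 (α=1/4) → [809/8, 639/4, 723/8]
rounded: [101, 160, 90]

at x=1,y=1 over L1,L2,L3,L4:
L1 α=1/7: [171/7, 12/7, 30/7]
L2 α=1/6: [494/21, 856/21, 656/21]
L3 α=1/2: [2137/21, 470/21, 2470/21]
L4 α=1/4: [928/7, 1485/28, 3219/28]
= [133, 53, 115]

(1,0) stack=L1,L2,L3; from [0,0,0]:
L1 α=3/4: [597/4, 585/4, 99/4]
L2 α=3/4: [2625/16, 3561/16, 2979/16]
L3 α=5/7: [11825/56, 943/8, 12419/56]
→ [211, 118, 222]


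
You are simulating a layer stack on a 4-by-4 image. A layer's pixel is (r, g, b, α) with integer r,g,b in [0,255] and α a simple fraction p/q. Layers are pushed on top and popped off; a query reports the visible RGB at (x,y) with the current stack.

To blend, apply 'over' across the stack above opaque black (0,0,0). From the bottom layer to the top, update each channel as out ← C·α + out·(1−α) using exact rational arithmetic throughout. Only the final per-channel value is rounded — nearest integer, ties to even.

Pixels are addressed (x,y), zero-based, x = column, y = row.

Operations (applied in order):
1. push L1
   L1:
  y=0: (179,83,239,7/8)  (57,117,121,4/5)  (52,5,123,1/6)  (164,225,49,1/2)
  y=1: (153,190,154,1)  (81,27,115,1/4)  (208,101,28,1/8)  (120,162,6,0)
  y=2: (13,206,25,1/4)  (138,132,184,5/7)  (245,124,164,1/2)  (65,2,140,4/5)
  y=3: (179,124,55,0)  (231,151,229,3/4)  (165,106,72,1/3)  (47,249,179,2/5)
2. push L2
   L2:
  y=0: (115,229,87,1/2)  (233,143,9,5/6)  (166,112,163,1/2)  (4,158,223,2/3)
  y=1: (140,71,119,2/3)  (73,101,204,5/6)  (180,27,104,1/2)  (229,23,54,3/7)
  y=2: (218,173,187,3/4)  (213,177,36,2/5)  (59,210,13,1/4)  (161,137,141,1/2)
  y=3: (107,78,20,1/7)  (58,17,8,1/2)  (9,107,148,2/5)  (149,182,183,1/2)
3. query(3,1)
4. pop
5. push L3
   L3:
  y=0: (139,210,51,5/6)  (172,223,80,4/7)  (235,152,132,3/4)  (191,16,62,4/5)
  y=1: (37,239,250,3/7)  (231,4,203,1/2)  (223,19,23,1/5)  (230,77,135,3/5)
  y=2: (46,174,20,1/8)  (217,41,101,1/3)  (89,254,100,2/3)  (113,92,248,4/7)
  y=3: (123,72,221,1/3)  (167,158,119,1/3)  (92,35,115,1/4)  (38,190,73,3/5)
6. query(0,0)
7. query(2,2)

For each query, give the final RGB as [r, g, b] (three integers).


(3,1) stack=L1,L2; from [0,0,0]:
after L1 α=0: [0, 0, 0]
after L2 α=3/7: [687/7, 69/7, 162/7]
= [98, 10, 23]

(0,0) stack=L1,L3; from [0,0,0]:
after L1 α=7/8: [1253/8, 581/8, 1673/8]
after L3 α=5/6: [2271/16, 8981/48, 3713/48]
→ [142, 187, 77]

(2,2) stack=L1,L3; from [0,0,0]:
L1 α=1/2: [245/2, 62, 82]
L3 α=2/3: [601/6, 190, 94]
= [100, 190, 94]


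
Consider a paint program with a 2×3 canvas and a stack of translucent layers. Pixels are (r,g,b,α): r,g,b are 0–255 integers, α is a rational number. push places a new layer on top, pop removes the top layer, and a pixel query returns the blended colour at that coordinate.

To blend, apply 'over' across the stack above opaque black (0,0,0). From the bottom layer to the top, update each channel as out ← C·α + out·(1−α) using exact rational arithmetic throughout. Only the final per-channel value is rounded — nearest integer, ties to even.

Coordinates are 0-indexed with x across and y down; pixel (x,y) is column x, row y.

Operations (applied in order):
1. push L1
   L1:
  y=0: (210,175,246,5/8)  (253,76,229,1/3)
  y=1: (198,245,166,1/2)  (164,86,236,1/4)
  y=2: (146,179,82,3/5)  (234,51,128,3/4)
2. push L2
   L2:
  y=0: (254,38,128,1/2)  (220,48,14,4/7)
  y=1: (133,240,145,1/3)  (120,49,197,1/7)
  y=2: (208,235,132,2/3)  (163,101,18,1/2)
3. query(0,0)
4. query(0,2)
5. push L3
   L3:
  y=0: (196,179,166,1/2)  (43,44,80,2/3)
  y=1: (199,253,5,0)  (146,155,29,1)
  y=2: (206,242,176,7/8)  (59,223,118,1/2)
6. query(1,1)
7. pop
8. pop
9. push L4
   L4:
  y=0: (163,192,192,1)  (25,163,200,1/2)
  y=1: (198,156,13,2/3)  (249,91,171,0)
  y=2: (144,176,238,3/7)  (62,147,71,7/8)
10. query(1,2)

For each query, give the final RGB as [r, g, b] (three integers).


query (0,0) [L1,L2] — begin 0,0,0
after L1 α=5/8: [525/4, 875/8, 615/4]
after L2 α=1/2: [1541/8, 1179/16, 1127/8]
rounded: [193, 74, 141]

query (0,2) [L1,L2] — begin 0,0,0
+L1 (α=3/5) → [438/5, 537/5, 246/5]
+L2 (α=2/3) → [2518/15, 2887/15, 522/5]
→ [168, 192, 104]

query (1,1) [L1,L2,L3] — begin 0,0,0
+L1 (α=1/4) → [41, 43/2, 59]
+L2 (α=1/7) → [366/7, 178/7, 551/7]
+L3 (α=1) → [146, 155, 29]
= [146, 155, 29]

(1,2) stack=L1,L4; from [0,0,0]:
L1 α=3/4: [351/2, 153/4, 96]
L4 α=7/8: [1219/16, 4269/32, 593/8]
= [76, 133, 74]


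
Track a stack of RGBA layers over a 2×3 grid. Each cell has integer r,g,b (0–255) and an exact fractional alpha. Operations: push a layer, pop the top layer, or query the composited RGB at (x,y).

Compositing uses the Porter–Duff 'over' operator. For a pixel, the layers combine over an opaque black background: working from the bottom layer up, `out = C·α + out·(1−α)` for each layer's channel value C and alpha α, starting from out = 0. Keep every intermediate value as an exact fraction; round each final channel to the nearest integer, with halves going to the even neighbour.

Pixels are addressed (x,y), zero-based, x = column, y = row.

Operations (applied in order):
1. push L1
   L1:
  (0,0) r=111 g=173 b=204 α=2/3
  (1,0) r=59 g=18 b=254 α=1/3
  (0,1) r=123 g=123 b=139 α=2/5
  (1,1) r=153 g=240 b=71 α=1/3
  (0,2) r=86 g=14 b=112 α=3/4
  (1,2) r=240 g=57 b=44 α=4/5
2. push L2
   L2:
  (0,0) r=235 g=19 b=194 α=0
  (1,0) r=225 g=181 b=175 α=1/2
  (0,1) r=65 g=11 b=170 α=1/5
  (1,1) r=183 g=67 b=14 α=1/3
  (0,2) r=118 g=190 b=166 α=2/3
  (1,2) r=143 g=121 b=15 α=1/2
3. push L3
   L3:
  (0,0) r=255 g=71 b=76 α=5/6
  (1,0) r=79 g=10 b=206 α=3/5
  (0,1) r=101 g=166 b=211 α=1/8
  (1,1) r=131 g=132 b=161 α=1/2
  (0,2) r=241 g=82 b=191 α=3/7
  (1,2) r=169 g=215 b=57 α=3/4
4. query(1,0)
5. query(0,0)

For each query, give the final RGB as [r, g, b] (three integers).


(1,0) stack=L1,L2,L3; from [0,0,0]:
+L1 (α=1/3) → [59/3, 6, 254/3]
+L2 (α=1/2) → [367/3, 187/2, 779/6]
+L3 (α=3/5) → [289/3, 217/5, 2633/15]
rounded: [96, 43, 176]

at x=0,y=0 over L1,L2,L3:
after L1 α=2/3: [74, 346/3, 136]
after L2 α=0: [74, 346/3, 136]
after L3 α=5/6: [1349/6, 1411/18, 86]
= [225, 78, 86]


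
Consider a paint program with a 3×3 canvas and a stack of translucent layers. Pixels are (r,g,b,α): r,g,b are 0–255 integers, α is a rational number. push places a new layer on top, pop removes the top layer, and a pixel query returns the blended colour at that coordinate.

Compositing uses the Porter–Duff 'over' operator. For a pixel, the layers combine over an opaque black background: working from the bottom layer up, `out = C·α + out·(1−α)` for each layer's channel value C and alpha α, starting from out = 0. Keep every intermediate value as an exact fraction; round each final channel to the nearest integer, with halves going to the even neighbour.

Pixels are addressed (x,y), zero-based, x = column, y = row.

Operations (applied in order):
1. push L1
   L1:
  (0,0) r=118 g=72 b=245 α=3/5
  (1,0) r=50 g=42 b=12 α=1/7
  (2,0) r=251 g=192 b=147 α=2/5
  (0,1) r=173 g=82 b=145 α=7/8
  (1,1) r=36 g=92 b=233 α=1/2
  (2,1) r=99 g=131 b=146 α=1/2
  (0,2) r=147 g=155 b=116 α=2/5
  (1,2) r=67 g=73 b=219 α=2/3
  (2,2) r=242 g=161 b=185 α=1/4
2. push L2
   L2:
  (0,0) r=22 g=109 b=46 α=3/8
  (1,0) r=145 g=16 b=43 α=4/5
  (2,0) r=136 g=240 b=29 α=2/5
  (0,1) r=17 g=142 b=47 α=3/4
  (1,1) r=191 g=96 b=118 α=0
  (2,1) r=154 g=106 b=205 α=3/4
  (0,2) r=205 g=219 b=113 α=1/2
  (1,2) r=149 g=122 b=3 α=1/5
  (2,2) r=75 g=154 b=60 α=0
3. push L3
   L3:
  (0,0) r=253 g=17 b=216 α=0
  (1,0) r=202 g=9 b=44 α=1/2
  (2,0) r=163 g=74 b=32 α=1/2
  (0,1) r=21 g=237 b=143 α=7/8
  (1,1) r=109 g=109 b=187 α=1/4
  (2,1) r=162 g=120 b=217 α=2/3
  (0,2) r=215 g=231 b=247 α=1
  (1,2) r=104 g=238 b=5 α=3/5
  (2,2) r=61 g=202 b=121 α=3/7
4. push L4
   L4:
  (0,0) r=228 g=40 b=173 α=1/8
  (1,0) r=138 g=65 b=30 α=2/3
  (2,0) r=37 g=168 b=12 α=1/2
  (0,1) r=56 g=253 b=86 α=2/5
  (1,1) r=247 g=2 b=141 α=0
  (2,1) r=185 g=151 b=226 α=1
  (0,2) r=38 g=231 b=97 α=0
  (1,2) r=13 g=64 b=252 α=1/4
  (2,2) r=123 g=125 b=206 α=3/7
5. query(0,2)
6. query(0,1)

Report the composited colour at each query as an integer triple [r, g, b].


query (0,2) [L1,L2,L3,L4] — begin 0,0,0
+L1 (α=2/5) → [294/5, 62, 232/5]
+L2 (α=1/2) → [1319/10, 281/2, 797/10]
+L3 (α=1) → [215, 231, 247]
+L4 (α=0) → [215, 231, 247]
= [215, 231, 247]

at x=0,y=1 over L1,L2,L3,L4:
after L1 α=7/8: [1211/8, 287/4, 1015/8]
after L2 α=3/4: [1619/32, 1991/16, 2143/32]
after L3 α=7/8: [6323/256, 28535/128, 34175/256]
after L4 α=2/5: [47641/1280, 150373/640, 146557/1280]
= [37, 235, 114]


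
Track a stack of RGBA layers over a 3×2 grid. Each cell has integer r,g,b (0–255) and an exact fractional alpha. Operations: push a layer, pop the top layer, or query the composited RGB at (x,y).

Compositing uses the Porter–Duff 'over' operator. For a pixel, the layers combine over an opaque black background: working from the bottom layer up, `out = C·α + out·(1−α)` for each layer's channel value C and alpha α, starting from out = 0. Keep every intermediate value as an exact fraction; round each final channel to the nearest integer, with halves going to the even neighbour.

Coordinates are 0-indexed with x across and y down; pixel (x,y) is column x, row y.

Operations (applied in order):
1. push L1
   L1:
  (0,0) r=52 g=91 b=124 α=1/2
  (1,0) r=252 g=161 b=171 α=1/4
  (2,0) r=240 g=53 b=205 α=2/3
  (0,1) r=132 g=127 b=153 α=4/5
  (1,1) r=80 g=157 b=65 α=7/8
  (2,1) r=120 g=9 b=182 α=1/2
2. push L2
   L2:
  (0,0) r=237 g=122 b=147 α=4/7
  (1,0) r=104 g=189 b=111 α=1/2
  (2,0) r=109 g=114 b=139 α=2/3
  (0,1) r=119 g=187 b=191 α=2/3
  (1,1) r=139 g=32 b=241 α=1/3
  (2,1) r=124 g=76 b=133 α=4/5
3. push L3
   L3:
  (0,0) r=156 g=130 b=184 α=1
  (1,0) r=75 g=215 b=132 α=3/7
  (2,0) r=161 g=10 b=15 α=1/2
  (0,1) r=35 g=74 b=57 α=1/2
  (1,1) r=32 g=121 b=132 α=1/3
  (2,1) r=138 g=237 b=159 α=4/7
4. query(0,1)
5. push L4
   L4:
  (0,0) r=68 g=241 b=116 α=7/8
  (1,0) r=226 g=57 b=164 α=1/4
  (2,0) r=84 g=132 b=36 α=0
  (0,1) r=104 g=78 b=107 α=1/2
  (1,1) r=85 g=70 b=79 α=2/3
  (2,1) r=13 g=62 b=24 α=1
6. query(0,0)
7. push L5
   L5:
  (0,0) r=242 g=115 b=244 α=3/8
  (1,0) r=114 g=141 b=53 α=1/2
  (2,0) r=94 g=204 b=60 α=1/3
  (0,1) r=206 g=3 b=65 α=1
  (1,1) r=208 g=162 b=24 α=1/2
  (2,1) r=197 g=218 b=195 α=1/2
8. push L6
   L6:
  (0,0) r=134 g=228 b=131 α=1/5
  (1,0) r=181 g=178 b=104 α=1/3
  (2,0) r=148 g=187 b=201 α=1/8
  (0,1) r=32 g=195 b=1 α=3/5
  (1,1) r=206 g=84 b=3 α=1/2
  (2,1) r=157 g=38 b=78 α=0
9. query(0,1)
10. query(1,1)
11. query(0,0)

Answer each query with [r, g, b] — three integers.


query (0,1) [L1,L2,L3] — begin 0,0,0
after L1 α=4/5: [528/5, 508/5, 612/5]
after L2 α=2/3: [1718/15, 2378/15, 2522/15]
after L3 α=1/2: [2243/30, 1744/15, 3377/30]
rounded: [75, 116, 113]

(0,0) stack=L1,L2,L3,L4; from [0,0,0]:
+L1 (α=1/2) → [26, 91/2, 62]
+L2 (α=4/7) → [1026/7, 1249/14, 774/7]
+L3 (α=1) → [156, 130, 184]
+L4 (α=7/8) → [79, 1817/8, 249/2]
rounded: [79, 227, 124]

at x=0,y=1 over L1,L2,L3,L4,L5,L6:
after L1 α=4/5: [528/5, 508/5, 612/5]
after L2 α=2/3: [1718/15, 2378/15, 2522/15]
after L3 α=1/2: [2243/30, 1744/15, 3377/30]
after L4 α=1/2: [5363/60, 1457/15, 6587/60]
after L5 α=1: [206, 3, 65]
after L6 α=3/5: [508/5, 591/5, 133/5]
→ [102, 118, 27]

query (1,1) [L1,L2,L3,L4,L5,L6] — begin 0,0,0
+L1 (α=7/8) → [70, 1099/8, 455/8]
+L2 (α=1/3) → [93, 409/4, 473/4]
+L3 (α=1/3) → [218/3, 217/2, 737/6]
+L4 (α=2/3) → [728/9, 497/6, 1685/18]
+L5 (α=1/2) → [1300/9, 1469/12, 2117/36]
+L6 (α=1/2) → [1577/9, 2477/24, 2225/72]
→ [175, 103, 31]

(0,0) stack=L1,L2,L3,L4,L5,L6; from [0,0,0]:
after L1 α=1/2: [26, 91/2, 62]
after L2 α=4/7: [1026/7, 1249/14, 774/7]
after L3 α=1: [156, 130, 184]
after L4 α=7/8: [79, 1817/8, 249/2]
after L5 α=3/8: [1121/8, 11845/64, 2709/16]
after L6 α=1/5: [1389/10, 15493/80, 3233/20]
= [139, 194, 162]
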